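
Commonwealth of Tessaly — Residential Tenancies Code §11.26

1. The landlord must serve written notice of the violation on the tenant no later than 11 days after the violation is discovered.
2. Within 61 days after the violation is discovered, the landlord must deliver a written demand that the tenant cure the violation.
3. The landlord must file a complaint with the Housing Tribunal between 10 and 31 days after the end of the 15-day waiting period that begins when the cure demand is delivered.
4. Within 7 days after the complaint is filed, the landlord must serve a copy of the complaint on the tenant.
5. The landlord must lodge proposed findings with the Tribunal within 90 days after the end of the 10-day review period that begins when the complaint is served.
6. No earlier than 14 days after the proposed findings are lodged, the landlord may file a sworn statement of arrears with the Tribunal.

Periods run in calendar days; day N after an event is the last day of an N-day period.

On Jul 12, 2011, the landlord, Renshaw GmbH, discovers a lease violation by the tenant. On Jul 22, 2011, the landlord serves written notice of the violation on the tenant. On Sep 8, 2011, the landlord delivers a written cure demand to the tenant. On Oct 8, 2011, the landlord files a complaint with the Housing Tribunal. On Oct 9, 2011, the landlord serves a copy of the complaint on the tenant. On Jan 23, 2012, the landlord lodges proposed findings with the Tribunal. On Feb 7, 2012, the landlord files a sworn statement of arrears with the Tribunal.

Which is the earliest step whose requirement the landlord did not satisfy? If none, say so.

Step 5

Step 1 — counting 11 days from Jul 12, 2011 (when the violation is discovered) gives a deadline of Jul 23, 2011; Jul 22, 2011 is within that limit.
Step 2 — counting 61 days from Jul 12, 2011 (when the violation is discovered) gives a deadline of Sep 11, 2011; completed Sep 8, 2011, before the deadline.
Step 3 — 10 and 31 days from Sep 23, 2011 (end of the 15-day waiting period, which began when the cure demand is delivered on Sep 8, 2011) are Oct 3, 2011 and Oct 24, 2011 respectively; Oct 8, 2011 falls inside that range.
Step 4 — counting 7 days from Oct 8, 2011 (when the complaint is filed) gives a deadline of Oct 15, 2011; Oct 9, 2011 is within that limit.
Step 5 — counting 90 days from Oct 19, 2011 (end of the 10-day review period, which began when the complaint is served on Oct 9, 2011) gives a deadline of Jan 17, 2012; not done until Jan 23, 2012, 6 days after the deadline.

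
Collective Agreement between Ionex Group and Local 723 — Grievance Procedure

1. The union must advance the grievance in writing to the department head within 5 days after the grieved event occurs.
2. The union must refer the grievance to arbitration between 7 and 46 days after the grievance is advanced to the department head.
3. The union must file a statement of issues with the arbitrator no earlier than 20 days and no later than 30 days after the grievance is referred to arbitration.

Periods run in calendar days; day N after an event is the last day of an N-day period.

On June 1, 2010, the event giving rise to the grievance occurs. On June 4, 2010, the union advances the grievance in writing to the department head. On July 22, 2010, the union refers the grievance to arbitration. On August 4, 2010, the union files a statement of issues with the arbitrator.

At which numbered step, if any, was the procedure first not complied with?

Step 2

Step 1: 5 days after June 1, 2010 (when the grieved event occurs) is June 6, 2010; done June 4, 2010 — timely.
Step 2: the window is 7–46 days after June 4, 2010 (when the grievance is advanced to the department head), so June 11, 2010 through July 20, 2010; July 22, 2010 is 2 days past the end of the window.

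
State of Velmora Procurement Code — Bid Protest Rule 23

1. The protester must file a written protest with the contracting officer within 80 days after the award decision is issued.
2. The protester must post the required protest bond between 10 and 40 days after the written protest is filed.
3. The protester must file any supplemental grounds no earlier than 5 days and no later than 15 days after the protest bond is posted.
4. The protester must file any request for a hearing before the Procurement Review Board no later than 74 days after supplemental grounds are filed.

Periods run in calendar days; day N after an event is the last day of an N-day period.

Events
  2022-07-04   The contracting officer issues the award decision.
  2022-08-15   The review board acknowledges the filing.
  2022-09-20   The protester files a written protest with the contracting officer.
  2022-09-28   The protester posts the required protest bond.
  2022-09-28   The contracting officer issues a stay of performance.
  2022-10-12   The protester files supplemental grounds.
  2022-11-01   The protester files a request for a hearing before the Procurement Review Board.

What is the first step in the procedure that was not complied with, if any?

Step 2

Step 1: 80 days after 2022-07-04 (when the award decision is issued) is 2022-09-22; 2022-09-20 is within that limit.
Step 2: the window is 10–40 days after 2022-09-20 (when the written protest is filed), so 2022-09-30 through 2022-10-30; done 2022-09-28 — 2 days before the window opened.
The analysis stops there.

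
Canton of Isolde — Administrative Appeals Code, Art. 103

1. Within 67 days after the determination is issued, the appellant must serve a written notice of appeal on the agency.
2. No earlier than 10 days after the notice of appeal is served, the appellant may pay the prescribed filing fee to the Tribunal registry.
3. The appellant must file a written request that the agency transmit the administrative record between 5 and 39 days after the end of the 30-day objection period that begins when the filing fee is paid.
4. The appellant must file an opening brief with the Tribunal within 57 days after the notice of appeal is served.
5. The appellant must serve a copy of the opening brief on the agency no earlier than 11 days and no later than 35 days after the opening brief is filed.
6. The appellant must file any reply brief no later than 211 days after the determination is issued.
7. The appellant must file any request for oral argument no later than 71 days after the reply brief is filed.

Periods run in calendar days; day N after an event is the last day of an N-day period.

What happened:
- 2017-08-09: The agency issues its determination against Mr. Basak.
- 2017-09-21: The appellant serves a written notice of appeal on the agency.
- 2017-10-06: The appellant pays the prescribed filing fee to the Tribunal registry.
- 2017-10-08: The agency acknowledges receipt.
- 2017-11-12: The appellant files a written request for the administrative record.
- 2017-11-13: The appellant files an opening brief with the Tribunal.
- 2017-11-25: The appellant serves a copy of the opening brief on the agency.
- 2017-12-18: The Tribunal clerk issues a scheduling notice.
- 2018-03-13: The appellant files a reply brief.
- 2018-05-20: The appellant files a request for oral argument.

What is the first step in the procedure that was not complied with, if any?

Step 6

(1) due by 2017-08-09 + 67 days = 2017-10-15; completed 2017-09-21, before the deadline.
(2) permitted from 2017-09-21 + 10 days = 2017-10-01 onward; done 2017-10-06, after the minimum wait.
(3) the permitted window runs from 2017-11-05 + 5 = 2017-11-10 to 2017-11-05 + 39 = 2017-12-14; done 2017-11-12 — within the window.
(4) due by 2017-09-21 + 57 days = 2017-11-17; completed 2017-11-13, before the deadline.
(5) the permitted window runs from 2017-11-13 + 11 = 2017-11-24 to 2017-11-13 + 35 = 2017-12-18; done 2017-11-25, which is between those dates.
(6) due by 2017-08-09 + 211 days = 2018-03-08; not done until 2018-03-13, 5 days after the deadline.
No need to go further; step 6 was not satisfied.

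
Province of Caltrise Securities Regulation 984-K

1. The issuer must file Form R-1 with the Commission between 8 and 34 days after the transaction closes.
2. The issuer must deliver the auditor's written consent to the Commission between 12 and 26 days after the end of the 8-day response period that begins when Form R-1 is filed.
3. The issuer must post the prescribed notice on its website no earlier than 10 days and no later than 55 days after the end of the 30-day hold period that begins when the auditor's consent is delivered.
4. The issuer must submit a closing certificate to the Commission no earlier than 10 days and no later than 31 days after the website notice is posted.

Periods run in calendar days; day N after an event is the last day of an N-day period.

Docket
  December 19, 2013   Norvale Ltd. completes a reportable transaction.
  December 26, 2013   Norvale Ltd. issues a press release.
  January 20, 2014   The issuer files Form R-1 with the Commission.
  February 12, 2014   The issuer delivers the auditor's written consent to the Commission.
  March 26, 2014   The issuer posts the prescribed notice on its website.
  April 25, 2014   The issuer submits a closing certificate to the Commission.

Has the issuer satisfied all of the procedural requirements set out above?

Yes

Step 1: the window is 8–34 days after December 19, 2013 (when the transaction closes), so December 27, 2013 through January 22, 2014; done January 20, 2014, which is between those dates.
Step 2: the window is 12–26 days after January 28, 2014 (end of the 8-day response period, which began when Form R-1 is filed on January 20, 2014), so February 9, 2014 through February 23, 2014; done February 12, 2014, which is between those dates.
Step 3: the window is 10–55 days after March 14, 2014 (end of the 30-day hold period, which began when the auditor's consent is delivered on February 12, 2014), so March 24, 2014 through May 8, 2014; March 26, 2014 falls inside that range.
Step 4: the window is 10–31 days after March 26, 2014 (when the website notice is posted), so April 5, 2014 through April 26, 2014; April 25, 2014 falls inside that range.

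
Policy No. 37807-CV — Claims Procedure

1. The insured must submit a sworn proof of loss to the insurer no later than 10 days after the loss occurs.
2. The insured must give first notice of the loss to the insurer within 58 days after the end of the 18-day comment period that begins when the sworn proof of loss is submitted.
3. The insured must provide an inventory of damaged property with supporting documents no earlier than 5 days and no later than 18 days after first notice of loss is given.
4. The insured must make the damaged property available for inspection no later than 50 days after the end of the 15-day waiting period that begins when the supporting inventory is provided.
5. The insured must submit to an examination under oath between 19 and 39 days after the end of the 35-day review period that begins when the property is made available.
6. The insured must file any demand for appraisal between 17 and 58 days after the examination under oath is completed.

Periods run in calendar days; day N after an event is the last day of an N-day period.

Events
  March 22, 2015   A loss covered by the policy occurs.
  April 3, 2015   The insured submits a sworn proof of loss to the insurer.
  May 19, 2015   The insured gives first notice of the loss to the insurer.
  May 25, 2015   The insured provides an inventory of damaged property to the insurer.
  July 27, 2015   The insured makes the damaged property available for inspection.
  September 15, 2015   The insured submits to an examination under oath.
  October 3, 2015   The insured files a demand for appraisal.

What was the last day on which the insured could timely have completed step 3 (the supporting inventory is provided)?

June 6, 2015

Step 3 runs from May 19, 2015, when first notice of loss is given. The window is 5–18 days after May 19, 2015; it closes on June 6, 2015.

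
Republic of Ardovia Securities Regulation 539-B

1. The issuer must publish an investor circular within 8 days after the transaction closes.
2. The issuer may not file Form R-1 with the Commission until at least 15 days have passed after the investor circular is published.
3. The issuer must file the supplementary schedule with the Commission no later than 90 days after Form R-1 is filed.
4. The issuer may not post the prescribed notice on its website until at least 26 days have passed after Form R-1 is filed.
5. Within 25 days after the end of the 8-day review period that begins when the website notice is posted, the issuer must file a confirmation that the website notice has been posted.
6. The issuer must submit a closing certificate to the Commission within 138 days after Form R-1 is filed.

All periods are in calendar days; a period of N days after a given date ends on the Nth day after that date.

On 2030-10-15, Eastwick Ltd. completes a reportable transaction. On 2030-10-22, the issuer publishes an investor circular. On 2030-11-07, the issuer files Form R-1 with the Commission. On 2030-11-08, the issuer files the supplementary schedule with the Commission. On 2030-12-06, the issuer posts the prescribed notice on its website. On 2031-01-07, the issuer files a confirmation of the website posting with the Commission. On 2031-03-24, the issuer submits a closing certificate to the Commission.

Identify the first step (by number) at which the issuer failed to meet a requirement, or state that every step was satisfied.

None — every step was satisfied

(1) due by 2030-10-15 + 8 days = 2030-10-23; 2030-10-22 is within that limit.
(2) permitted from 2030-10-22 + 15 days = 2030-11-06 onward; done 2030-11-07, after the minimum wait.
(3) due by 2030-11-07 + 90 days = 2031-02-05; 2030-11-08 is within that limit.
(4) permitted from 2030-11-07 + 26 days = 2030-12-03 onward; done 2030-12-06 — permitted.
(5) due by 2030-12-14 + 25 days = 2031-01-08; 2031-01-07 is within that limit.
(6) due by 2030-11-07 + 138 days = 2031-03-25; 2031-03-24 is within that limit.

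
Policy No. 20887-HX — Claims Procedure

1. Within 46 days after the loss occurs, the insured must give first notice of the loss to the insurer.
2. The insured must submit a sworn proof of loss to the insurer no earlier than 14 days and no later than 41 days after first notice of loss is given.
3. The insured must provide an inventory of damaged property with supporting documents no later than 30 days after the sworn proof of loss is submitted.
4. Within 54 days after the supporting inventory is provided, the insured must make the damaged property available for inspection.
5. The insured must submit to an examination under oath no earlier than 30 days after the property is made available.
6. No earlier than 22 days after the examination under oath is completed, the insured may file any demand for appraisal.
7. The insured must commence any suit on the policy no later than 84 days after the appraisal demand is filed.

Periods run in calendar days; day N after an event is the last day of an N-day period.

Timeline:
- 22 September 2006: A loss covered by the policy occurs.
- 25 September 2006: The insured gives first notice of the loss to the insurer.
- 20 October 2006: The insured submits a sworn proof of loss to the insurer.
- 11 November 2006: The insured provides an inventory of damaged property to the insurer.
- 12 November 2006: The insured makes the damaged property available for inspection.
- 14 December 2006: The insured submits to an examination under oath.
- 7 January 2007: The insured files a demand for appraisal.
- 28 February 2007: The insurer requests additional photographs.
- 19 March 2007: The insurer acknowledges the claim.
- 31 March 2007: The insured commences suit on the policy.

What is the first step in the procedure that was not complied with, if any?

Step 1 — counting 46 days from 22 September 2006 (when the loss occurs) gives a deadline of 7 November 2006; completed 25 September 2006, before the deadline.
Step 2 — 14 and 41 days from 25 September 2006 (when first notice of loss is given) are 9 October 2006 and 5 November 2006 respectively; done 20 October 2006, which is between those dates.
Step 3 — counting 30 days from 20 October 2006 (when the sworn proof of loss is submitted) gives a deadline of 19 November 2006; 11 November 2006 is within that limit.
Step 4 — counting 54 days from 11 November 2006 (when the supporting inventory is provided) gives a deadline of 4 January 2007; done 12 November 2006 — timely.
Step 5 — must wait 30 days from 12 November 2006 (when the property is made available), so not before 12 December 2006; 14 December 2006 is on or after that date.
Step 6 — must wait 22 days from 14 December 2006 (when the examination under oath is completed), so not before 5 January 2007; 7 January 2007 is on or after that date.
Step 7 — counting 84 days from 7 January 2007 (when the appraisal demand is filed) gives a deadline of 1 April 2007; completed 31 March 2007, before the deadline.

None — every step was satisfied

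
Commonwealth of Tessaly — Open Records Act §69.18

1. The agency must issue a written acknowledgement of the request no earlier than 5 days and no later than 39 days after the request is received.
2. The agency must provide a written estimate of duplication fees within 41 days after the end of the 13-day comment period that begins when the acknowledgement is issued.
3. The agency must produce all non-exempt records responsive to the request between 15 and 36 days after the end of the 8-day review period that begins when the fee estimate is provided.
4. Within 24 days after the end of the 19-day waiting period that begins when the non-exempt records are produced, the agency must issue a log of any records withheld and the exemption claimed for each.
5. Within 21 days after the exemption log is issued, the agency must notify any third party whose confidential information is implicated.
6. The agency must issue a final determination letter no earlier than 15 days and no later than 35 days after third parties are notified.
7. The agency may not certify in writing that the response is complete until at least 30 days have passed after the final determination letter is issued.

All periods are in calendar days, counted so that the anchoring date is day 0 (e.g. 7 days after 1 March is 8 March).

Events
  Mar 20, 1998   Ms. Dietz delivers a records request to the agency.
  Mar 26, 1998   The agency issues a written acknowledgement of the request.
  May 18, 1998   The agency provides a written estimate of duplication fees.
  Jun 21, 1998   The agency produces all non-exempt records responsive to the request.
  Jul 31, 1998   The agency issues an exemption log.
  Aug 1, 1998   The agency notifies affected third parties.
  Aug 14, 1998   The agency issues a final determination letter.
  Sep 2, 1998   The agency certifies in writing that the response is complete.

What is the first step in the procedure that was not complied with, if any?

Step 6

(1) the permitted window runs from Mar 20, 1998 + 5 = Mar 25, 1998 to Mar 20, 1998 + 39 = Apr 28, 1998; done Mar 26, 1998 — within the window.
(2) due by Apr 8, 1998 + 41 days = May 19, 1998; done May 18, 1998 — timely.
(3) the permitted window runs from May 26, 1998 + 15 = Jun 10, 1998 to May 26, 1998 + 36 = Jul 1, 1998; Jun 21, 1998 falls inside that range.
(4) due by Jul 10, 1998 + 24 days = Aug 3, 1998; done Jul 31, 1998 — timely.
(5) due by Jul 31, 1998 + 21 days = Aug 21, 1998; completed Aug 1, 1998, before the deadline.
(6) the permitted window runs from Aug 1, 1998 + 15 = Aug 16, 1998 to Aug 1, 1998 + 35 = Sep 5, 1998; done Aug 14, 1998 — 2 days before the window opened.
That is the first point of non-compliance.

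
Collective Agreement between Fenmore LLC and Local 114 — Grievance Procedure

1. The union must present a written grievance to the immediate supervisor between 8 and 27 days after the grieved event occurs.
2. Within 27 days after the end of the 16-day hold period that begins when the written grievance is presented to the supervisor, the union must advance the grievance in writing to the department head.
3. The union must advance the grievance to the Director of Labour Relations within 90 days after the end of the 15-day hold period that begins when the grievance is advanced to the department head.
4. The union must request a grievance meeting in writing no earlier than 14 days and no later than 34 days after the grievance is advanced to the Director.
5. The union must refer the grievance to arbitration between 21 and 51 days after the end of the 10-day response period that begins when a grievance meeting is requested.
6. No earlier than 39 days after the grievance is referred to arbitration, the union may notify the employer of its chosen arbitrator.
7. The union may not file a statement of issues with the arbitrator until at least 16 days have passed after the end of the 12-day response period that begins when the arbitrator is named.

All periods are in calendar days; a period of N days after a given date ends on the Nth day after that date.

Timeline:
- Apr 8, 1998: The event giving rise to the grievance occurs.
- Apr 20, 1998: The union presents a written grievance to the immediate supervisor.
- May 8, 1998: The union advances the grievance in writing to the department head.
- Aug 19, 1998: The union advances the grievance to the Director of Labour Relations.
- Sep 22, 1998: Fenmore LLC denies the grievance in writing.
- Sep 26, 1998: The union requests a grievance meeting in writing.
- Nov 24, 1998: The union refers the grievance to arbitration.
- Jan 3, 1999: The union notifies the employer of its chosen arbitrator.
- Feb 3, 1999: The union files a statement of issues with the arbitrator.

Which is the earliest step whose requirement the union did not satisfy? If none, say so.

Step 4

(1) the permitted window runs from Apr 8, 1998 + 8 = Apr 16, 1998 to Apr 8, 1998 + 27 = May 5, 1998; Apr 20, 1998 falls inside that range.
(2) due by May 6, 1998 + 27 days = Jun 2, 1998; done May 8, 1998 — timely.
(3) due by May 23, 1998 + 90 days = Aug 21, 1998; Aug 19, 1998 is within that limit.
(4) the permitted window runs from Aug 19, 1998 + 14 = Sep 2, 1998 to Aug 19, 1998 + 34 = Sep 22, 1998; Sep 26, 1998 is 4 days past the end of the window.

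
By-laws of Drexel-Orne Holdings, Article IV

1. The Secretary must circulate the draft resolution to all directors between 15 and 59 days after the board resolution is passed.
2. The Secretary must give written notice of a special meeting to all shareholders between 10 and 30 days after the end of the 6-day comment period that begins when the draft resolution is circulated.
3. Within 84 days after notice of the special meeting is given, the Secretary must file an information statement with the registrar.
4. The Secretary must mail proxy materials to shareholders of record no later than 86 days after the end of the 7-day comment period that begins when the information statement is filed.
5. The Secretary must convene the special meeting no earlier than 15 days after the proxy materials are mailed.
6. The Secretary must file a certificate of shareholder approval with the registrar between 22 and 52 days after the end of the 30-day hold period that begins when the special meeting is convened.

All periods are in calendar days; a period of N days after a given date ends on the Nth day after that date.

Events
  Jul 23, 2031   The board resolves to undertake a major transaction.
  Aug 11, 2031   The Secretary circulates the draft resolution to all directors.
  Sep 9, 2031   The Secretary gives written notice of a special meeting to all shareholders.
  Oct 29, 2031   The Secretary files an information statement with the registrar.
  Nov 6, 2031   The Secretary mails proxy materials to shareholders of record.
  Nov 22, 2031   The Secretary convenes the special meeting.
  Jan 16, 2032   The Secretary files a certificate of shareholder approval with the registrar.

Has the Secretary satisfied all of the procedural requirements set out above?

Yes

Step 1: the window is 15–59 days after Jul 23, 2031 (when the board resolution is passed), so Aug 7, 2031 through Sep 20, 2031; done Aug 11, 2031 — within the window.
Step 2: the window is 10–30 days after Aug 17, 2031 (end of the 6-day comment period, which began when the draft resolution is circulated on Aug 11, 2031), so Aug 27, 2031 through Sep 16, 2031; done Sep 9, 2031, which is between those dates.
Step 3: 84 days after Sep 9, 2031 (when notice of the special meeting is given) is Dec 2, 2031; completed Oct 29, 2031, before the deadline.
Step 4: 86 days after Nov 5, 2031 (end of the 7-day comment period, which began when the information statement is filed on Oct 29, 2031) is Jan 30, 2032; Nov 6, 2031 is within that limit.
Step 5: the earliest permitted date is 15 days after Nov 6, 2031 (when the proxy materials are mailed), i.e. Nov 21, 2031; done Nov 22, 2031, after the minimum wait.
Step 6: the window is 22–52 days after Dec 22, 2031 (end of the 30-day hold period, which began when the special meeting is convened on Nov 22, 2031), so Jan 13, 2032 through Feb 12, 2032; done Jan 16, 2032 — within the window.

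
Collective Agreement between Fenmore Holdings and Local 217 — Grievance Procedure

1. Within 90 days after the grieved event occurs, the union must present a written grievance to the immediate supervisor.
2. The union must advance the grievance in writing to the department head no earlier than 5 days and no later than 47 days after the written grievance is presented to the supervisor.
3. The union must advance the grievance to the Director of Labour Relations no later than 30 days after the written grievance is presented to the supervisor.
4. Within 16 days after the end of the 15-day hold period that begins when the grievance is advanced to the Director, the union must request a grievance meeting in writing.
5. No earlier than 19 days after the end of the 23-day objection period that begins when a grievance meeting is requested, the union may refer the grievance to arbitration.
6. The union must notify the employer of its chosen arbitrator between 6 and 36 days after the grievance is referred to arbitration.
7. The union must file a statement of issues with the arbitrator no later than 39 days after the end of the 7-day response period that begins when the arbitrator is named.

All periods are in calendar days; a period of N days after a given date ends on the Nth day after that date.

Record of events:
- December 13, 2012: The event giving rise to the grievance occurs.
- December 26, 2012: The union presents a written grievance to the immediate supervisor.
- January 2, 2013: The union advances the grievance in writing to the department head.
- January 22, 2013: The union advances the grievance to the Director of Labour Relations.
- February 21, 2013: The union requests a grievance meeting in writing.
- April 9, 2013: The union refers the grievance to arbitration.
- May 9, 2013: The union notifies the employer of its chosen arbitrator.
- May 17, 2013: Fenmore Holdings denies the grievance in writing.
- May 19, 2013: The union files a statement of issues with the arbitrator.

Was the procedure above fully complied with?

(1) due by December 13, 2012 + 90 days = March 13, 2013; done December 26, 2012 — timely.
(2) the permitted window runs from December 26, 2012 + 5 = December 31, 2012 to December 26, 2012 + 47 = February 11, 2013; done January 2, 2013 — within the window.
(3) due by December 26, 2012 + 30 days = January 25, 2013; completed January 22, 2013, before the deadline.
(4) due by February 6, 2013 + 16 days = February 22, 2013; completed February 21, 2013, before the deadline.
(5) permitted from March 16, 2013 + 19 days = April 4, 2013 onward; done April 9, 2013 — permitted.
(6) the permitted window runs from April 9, 2013 + 6 = April 15, 2013 to April 9, 2013 + 36 = May 15, 2013; done May 9, 2013 — within the window.
(7) due by May 16, 2013 + 39 days = June 24, 2013; completed May 19, 2013, before the deadline.

Yes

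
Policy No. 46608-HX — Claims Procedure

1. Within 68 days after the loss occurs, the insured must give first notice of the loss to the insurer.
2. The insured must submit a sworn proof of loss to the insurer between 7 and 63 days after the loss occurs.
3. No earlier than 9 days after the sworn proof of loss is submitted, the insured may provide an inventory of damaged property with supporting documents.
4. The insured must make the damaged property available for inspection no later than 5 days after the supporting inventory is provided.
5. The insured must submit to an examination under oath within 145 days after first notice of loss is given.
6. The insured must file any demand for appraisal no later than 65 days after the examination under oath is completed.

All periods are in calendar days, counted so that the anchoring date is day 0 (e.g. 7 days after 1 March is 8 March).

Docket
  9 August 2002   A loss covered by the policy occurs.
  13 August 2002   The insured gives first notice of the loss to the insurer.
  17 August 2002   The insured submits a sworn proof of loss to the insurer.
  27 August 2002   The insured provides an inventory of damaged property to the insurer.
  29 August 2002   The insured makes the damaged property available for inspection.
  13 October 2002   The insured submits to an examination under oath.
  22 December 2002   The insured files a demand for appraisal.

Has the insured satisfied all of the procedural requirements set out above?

No

(1) due by 9 August 2002 + 68 days = 16 October 2002; done 13 August 2002 — timely.
(2) the permitted window runs from 9 August 2002 + 7 = 16 August 2002 to 9 August 2002 + 63 = 11 October 2002; done 17 August 2002 — within the window.
(3) permitted from 17 August 2002 + 9 days = 26 August 2002 onward; done 27 August 2002, after the minimum wait.
(4) due by 27 August 2002 + 5 days = 1 September 2002; done 29 August 2002 — timely.
(5) due by 13 August 2002 + 145 days = 5 January 2003; completed 13 October 2002, before the deadline.
(6) due by 13 October 2002 + 65 days = 17 December 2002; not done until 22 December 2002, 5 days after the deadline.
No need to go further; step 6 was not satisfied.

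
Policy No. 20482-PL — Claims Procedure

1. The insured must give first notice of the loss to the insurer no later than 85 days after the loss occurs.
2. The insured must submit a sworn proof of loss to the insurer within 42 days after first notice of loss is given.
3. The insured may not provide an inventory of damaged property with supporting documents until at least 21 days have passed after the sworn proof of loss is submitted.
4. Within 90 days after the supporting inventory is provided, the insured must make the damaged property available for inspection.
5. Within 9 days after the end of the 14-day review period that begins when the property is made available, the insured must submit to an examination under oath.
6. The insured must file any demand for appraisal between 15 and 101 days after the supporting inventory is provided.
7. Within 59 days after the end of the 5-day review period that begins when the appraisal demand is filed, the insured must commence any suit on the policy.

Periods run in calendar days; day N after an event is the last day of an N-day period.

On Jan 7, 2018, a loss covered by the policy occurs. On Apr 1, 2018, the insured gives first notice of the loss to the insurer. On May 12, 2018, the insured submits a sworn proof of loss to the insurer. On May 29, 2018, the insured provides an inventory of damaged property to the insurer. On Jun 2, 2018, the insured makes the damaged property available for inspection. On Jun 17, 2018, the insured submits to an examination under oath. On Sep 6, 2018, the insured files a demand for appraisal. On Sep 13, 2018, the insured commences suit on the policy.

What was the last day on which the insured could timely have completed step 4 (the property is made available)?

Aug 27, 2018

Step 4 runs from May 29, 2018, when the supporting inventory is provided. 90 days after May 29, 2018 is Aug 27, 2018.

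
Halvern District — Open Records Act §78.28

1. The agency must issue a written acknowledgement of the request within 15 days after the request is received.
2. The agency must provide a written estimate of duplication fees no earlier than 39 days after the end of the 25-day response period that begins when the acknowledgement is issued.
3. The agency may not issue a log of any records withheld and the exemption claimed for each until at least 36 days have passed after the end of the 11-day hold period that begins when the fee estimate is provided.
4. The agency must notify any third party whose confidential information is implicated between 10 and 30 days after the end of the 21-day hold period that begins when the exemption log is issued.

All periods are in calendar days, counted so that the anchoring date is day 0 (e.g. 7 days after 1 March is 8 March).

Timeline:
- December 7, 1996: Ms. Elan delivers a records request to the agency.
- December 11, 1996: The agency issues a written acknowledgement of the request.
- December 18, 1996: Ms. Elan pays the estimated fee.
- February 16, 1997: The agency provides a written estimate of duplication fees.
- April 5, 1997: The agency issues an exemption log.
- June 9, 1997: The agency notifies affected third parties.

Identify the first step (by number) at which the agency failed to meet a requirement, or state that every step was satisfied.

(1) due by December 7, 1996 + 15 days = December 22, 1996; December 11, 1996 is within that limit.
(2) permitted from January 5, 1997 + 39 days = February 13, 1997 onward; February 16, 1997 is on or after that date.
(3) permitted from February 27, 1997 + 36 days = April 4, 1997 onward; done April 5, 1997, after the minimum wait.
(4) the permitted window runs from April 26, 1997 + 10 = May 6, 1997 to April 26, 1997 + 30 = May 26, 1997; June 9, 1997 is 14 days past the end of the window.

Step 4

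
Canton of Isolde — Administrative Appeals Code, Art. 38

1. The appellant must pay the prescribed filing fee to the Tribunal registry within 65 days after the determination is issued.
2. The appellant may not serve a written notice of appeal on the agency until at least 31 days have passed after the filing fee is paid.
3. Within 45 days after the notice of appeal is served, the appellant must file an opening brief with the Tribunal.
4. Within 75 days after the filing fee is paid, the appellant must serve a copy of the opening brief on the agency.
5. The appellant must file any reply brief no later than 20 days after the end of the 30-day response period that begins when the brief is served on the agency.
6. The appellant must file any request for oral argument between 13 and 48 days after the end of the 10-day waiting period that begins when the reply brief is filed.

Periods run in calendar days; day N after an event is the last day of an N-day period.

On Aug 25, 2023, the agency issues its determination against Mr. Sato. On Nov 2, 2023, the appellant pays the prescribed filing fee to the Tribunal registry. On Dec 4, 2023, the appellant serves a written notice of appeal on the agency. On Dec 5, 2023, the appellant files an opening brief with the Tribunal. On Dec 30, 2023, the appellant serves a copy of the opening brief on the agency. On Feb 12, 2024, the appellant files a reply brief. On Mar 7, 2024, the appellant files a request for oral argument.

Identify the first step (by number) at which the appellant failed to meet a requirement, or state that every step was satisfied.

Step 1

(1) due by Aug 25, 2023 + 65 days = Oct 29, 2023; done Nov 2, 2023 — 4 days late.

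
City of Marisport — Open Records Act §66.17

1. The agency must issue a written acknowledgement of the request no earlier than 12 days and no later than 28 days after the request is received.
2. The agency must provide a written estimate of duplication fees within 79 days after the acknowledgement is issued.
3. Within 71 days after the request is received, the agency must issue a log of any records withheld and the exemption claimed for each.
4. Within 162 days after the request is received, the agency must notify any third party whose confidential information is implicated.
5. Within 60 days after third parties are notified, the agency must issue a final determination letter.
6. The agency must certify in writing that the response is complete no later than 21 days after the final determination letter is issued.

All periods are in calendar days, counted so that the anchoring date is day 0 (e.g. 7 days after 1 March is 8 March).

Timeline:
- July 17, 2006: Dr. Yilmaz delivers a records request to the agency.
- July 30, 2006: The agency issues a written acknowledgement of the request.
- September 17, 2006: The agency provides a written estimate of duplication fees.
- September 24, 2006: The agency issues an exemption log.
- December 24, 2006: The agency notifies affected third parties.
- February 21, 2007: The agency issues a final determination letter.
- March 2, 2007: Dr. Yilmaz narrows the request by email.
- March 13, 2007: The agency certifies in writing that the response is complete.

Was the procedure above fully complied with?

Step 1 — 12 and 28 days from July 17, 2006 (when the request is received) are July 29, 2006 and August 14, 2006 respectively; done July 30, 2006, which is between those dates.
Step 2 — counting 79 days from July 30, 2006 (when the acknowledgement is issued) gives a deadline of October 17, 2006; completed September 17, 2006, before the deadline.
Step 3 — counting 71 days from July 17, 2006 (when the request is received) gives a deadline of September 26, 2006; completed September 24, 2006, before the deadline.
Step 4 — counting 162 days from July 17, 2006 (when the request is received) gives a deadline of December 26, 2006; done December 24, 2006 — timely.
Step 5 — counting 60 days from December 24, 2006 (when third parties are notified) gives a deadline of February 22, 2007; done February 21, 2007 — timely.
Step 6 — counting 21 days from February 21, 2007 (when the final determination letter is issued) gives a deadline of March 14, 2007; completed March 13, 2007, before the deadline.

Yes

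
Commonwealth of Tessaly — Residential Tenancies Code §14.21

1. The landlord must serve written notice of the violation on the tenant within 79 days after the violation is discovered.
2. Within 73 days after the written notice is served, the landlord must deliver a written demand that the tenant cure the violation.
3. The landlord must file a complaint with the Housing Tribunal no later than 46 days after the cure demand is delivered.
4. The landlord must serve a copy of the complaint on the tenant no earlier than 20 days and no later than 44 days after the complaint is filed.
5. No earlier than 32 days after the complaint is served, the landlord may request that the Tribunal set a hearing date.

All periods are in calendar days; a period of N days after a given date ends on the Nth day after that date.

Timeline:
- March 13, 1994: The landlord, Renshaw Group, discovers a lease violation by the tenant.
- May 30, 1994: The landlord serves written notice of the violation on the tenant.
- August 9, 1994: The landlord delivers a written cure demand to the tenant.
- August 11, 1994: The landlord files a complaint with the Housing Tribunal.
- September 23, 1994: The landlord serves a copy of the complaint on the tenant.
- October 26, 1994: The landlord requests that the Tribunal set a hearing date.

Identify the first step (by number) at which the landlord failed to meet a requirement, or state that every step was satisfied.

None — every step was satisfied

Step 1 — counting 79 days from March 13, 1994 (when the violation is discovered) gives a deadline of May 31, 1994; done May 30, 1994 — timely.
Step 2 — counting 73 days from May 30, 1994 (when the written notice is served) gives a deadline of August 11, 1994; done August 9, 1994 — timely.
Step 3 — counting 46 days from August 9, 1994 (when the cure demand is delivered) gives a deadline of September 24, 1994; done August 11, 1994 — timely.
Step 4 — 20 and 44 days from August 11, 1994 (when the complaint is filed) are August 31, 1994 and September 24, 1994 respectively; done September 23, 1994 — within the window.
Step 5 — must wait 32 days from September 23, 1994 (when the complaint is served), so not before October 25, 1994; October 26, 1994 is on or after that date.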